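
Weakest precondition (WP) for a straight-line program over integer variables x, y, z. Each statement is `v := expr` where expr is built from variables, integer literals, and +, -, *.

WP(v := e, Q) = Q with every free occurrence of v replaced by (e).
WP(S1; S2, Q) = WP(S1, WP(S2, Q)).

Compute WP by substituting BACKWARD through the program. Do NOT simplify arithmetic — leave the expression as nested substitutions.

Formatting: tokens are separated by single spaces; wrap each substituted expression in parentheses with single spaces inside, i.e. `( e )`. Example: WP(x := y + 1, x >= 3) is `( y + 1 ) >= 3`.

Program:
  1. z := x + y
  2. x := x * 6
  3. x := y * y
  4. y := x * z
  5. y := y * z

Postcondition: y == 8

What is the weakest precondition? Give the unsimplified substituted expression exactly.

Answer: ( ( ( y * y ) * ( x + y ) ) * ( x + y ) ) == 8

Derivation:
post: y == 8
stmt 5: y := y * z  -- replace 1 occurrence(s) of y with (y * z)
  => ( y * z ) == 8
stmt 4: y := x * z  -- replace 1 occurrence(s) of y with (x * z)
  => ( ( x * z ) * z ) == 8
stmt 3: x := y * y  -- replace 1 occurrence(s) of x with (y * y)
  => ( ( ( y * y ) * z ) * z ) == 8
stmt 2: x := x * 6  -- replace 0 occurrence(s) of x with (x * 6)
  => ( ( ( y * y ) * z ) * z ) == 8
stmt 1: z := x + y  -- replace 2 occurrence(s) of z with (x + y)
  => ( ( ( y * y ) * ( x + y ) ) * ( x + y ) ) == 8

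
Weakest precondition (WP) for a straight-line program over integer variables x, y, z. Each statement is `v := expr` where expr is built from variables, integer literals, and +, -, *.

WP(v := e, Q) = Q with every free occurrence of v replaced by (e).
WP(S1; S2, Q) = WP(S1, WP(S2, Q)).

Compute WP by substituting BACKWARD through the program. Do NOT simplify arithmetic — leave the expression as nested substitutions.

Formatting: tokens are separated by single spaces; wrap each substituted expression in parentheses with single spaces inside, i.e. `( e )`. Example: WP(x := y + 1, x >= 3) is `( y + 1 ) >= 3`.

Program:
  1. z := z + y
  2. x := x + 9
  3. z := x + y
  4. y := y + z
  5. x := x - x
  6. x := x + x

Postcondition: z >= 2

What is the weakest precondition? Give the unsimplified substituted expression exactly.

post: z >= 2
stmt 6: x := x + x  -- replace 0 occurrence(s) of x with (x + x)
  => z >= 2
stmt 5: x := x - x  -- replace 0 occurrence(s) of x with (x - x)
  => z >= 2
stmt 4: y := y + z  -- replace 0 occurrence(s) of y with (y + z)
  => z >= 2
stmt 3: z := x + y  -- replace 1 occurrence(s) of z with (x + y)
  => ( x + y ) >= 2
stmt 2: x := x + 9  -- replace 1 occurrence(s) of x with (x + 9)
  => ( ( x + 9 ) + y ) >= 2
stmt 1: z := z + y  -- replace 0 occurrence(s) of z with (z + y)
  => ( ( x + 9 ) + y ) >= 2

Answer: ( ( x + 9 ) + y ) >= 2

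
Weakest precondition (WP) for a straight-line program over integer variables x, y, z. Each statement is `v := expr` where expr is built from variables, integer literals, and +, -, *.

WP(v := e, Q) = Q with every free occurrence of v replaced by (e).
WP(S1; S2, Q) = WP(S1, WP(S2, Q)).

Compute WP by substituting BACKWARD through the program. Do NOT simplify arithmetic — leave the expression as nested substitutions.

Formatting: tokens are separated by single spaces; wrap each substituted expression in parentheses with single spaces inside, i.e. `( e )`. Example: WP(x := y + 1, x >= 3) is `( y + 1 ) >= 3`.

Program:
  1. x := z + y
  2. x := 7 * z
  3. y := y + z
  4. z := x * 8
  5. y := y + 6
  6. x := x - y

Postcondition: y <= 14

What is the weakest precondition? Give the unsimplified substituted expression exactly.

Answer: ( ( y + z ) + 6 ) <= 14

Derivation:
post: y <= 14
stmt 6: x := x - y  -- replace 0 occurrence(s) of x with (x - y)
  => y <= 14
stmt 5: y := y + 6  -- replace 1 occurrence(s) of y with (y + 6)
  => ( y + 6 ) <= 14
stmt 4: z := x * 8  -- replace 0 occurrence(s) of z with (x * 8)
  => ( y + 6 ) <= 14
stmt 3: y := y + z  -- replace 1 occurrence(s) of y with (y + z)
  => ( ( y + z ) + 6 ) <= 14
stmt 2: x := 7 * z  -- replace 0 occurrence(s) of x with (7 * z)
  => ( ( y + z ) + 6 ) <= 14
stmt 1: x := z + y  -- replace 0 occurrence(s) of x with (z + y)
  => ( ( y + z ) + 6 ) <= 14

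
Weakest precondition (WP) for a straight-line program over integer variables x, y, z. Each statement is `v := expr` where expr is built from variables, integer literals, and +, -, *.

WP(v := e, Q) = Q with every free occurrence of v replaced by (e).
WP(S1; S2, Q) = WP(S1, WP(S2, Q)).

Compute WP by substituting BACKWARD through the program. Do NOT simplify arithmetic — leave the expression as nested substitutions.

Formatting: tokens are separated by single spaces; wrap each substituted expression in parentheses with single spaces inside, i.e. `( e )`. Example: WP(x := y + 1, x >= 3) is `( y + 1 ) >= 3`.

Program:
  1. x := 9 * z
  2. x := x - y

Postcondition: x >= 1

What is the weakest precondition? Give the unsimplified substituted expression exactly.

Answer: ( ( 9 * z ) - y ) >= 1

Derivation:
post: x >= 1
stmt 2: x := x - y  -- replace 1 occurrence(s) of x with (x - y)
  => ( x - y ) >= 1
stmt 1: x := 9 * z  -- replace 1 occurrence(s) of x with (9 * z)
  => ( ( 9 * z ) - y ) >= 1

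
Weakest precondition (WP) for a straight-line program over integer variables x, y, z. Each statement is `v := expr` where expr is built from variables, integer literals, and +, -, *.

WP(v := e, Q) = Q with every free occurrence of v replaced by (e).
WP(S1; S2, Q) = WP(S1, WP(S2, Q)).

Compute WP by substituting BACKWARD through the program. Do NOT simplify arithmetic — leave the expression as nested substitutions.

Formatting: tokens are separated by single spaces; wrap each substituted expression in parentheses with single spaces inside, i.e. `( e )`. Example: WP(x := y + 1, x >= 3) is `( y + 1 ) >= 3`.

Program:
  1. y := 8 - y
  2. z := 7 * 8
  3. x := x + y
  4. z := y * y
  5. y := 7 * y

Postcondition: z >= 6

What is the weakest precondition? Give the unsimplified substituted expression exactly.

Answer: ( ( 8 - y ) * ( 8 - y ) ) >= 6

Derivation:
post: z >= 6
stmt 5: y := 7 * y  -- replace 0 occurrence(s) of y with (7 * y)
  => z >= 6
stmt 4: z := y * y  -- replace 1 occurrence(s) of z with (y * y)
  => ( y * y ) >= 6
stmt 3: x := x + y  -- replace 0 occurrence(s) of x with (x + y)
  => ( y * y ) >= 6
stmt 2: z := 7 * 8  -- replace 0 occurrence(s) of z with (7 * 8)
  => ( y * y ) >= 6
stmt 1: y := 8 - y  -- replace 2 occurrence(s) of y with (8 - y)
  => ( ( 8 - y ) * ( 8 - y ) ) >= 6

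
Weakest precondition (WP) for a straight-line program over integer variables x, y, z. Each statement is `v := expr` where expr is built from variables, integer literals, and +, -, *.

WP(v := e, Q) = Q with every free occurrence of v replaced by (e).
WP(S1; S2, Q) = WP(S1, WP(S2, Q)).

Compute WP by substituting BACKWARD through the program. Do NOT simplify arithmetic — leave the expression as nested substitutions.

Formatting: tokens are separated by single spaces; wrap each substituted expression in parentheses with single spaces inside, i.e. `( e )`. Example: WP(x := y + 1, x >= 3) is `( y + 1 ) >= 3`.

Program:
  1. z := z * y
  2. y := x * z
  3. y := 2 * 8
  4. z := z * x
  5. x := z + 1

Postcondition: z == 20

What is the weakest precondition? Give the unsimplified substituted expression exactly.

post: z == 20
stmt 5: x := z + 1  -- replace 0 occurrence(s) of x with (z + 1)
  => z == 20
stmt 4: z := z * x  -- replace 1 occurrence(s) of z with (z * x)
  => ( z * x ) == 20
stmt 3: y := 2 * 8  -- replace 0 occurrence(s) of y with (2 * 8)
  => ( z * x ) == 20
stmt 2: y := x * z  -- replace 0 occurrence(s) of y with (x * z)
  => ( z * x ) == 20
stmt 1: z := z * y  -- replace 1 occurrence(s) of z with (z * y)
  => ( ( z * y ) * x ) == 20

Answer: ( ( z * y ) * x ) == 20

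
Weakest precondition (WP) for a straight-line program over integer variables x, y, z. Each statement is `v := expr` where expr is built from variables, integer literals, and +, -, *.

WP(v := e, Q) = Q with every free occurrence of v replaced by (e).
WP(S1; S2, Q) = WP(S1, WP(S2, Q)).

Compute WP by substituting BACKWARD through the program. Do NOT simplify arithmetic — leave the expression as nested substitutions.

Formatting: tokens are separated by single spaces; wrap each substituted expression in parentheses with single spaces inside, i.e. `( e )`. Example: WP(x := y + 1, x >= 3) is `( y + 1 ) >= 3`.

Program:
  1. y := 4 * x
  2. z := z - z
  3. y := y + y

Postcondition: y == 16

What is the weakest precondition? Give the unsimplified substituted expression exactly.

post: y == 16
stmt 3: y := y + y  -- replace 1 occurrence(s) of y with (y + y)
  => ( y + y ) == 16
stmt 2: z := z - z  -- replace 0 occurrence(s) of z with (z - z)
  => ( y + y ) == 16
stmt 1: y := 4 * x  -- replace 2 occurrence(s) of y with (4 * x)
  => ( ( 4 * x ) + ( 4 * x ) ) == 16

Answer: ( ( 4 * x ) + ( 4 * x ) ) == 16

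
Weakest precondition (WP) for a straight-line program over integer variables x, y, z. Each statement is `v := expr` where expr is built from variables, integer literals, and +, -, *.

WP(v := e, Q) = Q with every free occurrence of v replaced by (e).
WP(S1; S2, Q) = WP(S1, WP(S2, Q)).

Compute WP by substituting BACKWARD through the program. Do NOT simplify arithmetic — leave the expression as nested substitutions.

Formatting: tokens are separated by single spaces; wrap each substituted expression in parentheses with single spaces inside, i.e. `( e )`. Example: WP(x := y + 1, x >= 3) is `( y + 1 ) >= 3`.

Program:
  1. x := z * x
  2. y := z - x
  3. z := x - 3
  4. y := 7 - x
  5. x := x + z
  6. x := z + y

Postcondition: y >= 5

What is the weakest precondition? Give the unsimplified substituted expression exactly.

Answer: ( 7 - ( z * x ) ) >= 5

Derivation:
post: y >= 5
stmt 6: x := z + y  -- replace 0 occurrence(s) of x with (z + y)
  => y >= 5
stmt 5: x := x + z  -- replace 0 occurrence(s) of x with (x + z)
  => y >= 5
stmt 4: y := 7 - x  -- replace 1 occurrence(s) of y with (7 - x)
  => ( 7 - x ) >= 5
stmt 3: z := x - 3  -- replace 0 occurrence(s) of z with (x - 3)
  => ( 7 - x ) >= 5
stmt 2: y := z - x  -- replace 0 occurrence(s) of y with (z - x)
  => ( 7 - x ) >= 5
stmt 1: x := z * x  -- replace 1 occurrence(s) of x with (z * x)
  => ( 7 - ( z * x ) ) >= 5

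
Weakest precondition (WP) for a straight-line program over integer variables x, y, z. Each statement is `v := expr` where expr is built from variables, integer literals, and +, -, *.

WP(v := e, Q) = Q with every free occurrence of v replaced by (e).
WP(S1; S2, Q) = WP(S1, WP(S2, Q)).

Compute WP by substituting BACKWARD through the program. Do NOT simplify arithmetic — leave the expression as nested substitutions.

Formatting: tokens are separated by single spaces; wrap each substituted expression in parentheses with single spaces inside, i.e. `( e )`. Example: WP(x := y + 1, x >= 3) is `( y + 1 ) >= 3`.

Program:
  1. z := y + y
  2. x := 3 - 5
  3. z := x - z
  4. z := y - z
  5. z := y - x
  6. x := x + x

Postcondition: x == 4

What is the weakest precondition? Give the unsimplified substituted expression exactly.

post: x == 4
stmt 6: x := x + x  -- replace 1 occurrence(s) of x with (x + x)
  => ( x + x ) == 4
stmt 5: z := y - x  -- replace 0 occurrence(s) of z with (y - x)
  => ( x + x ) == 4
stmt 4: z := y - z  -- replace 0 occurrence(s) of z with (y - z)
  => ( x + x ) == 4
stmt 3: z := x - z  -- replace 0 occurrence(s) of z with (x - z)
  => ( x + x ) == 4
stmt 2: x := 3 - 5  -- replace 2 occurrence(s) of x with (3 - 5)
  => ( ( 3 - 5 ) + ( 3 - 5 ) ) == 4
stmt 1: z := y + y  -- replace 0 occurrence(s) of z with (y + y)
  => ( ( 3 - 5 ) + ( 3 - 5 ) ) == 4

Answer: ( ( 3 - 5 ) + ( 3 - 5 ) ) == 4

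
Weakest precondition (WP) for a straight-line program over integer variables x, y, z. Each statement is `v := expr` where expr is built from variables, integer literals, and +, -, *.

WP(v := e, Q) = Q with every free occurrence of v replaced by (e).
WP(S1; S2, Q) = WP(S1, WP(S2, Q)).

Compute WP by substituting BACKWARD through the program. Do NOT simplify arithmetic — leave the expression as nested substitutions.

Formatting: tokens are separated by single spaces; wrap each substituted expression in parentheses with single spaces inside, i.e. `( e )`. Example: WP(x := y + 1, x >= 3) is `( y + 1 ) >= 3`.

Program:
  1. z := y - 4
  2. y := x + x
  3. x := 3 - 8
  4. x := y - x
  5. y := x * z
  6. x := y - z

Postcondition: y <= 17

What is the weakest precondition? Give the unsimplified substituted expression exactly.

post: y <= 17
stmt 6: x := y - z  -- replace 0 occurrence(s) of x with (y - z)
  => y <= 17
stmt 5: y := x * z  -- replace 1 occurrence(s) of y with (x * z)
  => ( x * z ) <= 17
stmt 4: x := y - x  -- replace 1 occurrence(s) of x with (y - x)
  => ( ( y - x ) * z ) <= 17
stmt 3: x := 3 - 8  -- replace 1 occurrence(s) of x with (3 - 8)
  => ( ( y - ( 3 - 8 ) ) * z ) <= 17
stmt 2: y := x + x  -- replace 1 occurrence(s) of y with (x + x)
  => ( ( ( x + x ) - ( 3 - 8 ) ) * z ) <= 17
stmt 1: z := y - 4  -- replace 1 occurrence(s) of z with (y - 4)
  => ( ( ( x + x ) - ( 3 - 8 ) ) * ( y - 4 ) ) <= 17

Answer: ( ( ( x + x ) - ( 3 - 8 ) ) * ( y - 4 ) ) <= 17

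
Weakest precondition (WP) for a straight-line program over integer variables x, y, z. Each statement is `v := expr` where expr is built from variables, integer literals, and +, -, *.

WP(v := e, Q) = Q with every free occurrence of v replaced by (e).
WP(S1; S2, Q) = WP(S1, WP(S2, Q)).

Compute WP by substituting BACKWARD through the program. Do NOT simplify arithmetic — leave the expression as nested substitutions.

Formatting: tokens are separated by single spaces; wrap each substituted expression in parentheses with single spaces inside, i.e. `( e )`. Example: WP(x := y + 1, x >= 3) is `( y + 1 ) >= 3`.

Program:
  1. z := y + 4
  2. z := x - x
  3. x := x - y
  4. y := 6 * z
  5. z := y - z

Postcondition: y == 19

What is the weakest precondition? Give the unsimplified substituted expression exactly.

post: y == 19
stmt 5: z := y - z  -- replace 0 occurrence(s) of z with (y - z)
  => y == 19
stmt 4: y := 6 * z  -- replace 1 occurrence(s) of y with (6 * z)
  => ( 6 * z ) == 19
stmt 3: x := x - y  -- replace 0 occurrence(s) of x with (x - y)
  => ( 6 * z ) == 19
stmt 2: z := x - x  -- replace 1 occurrence(s) of z with (x - x)
  => ( 6 * ( x - x ) ) == 19
stmt 1: z := y + 4  -- replace 0 occurrence(s) of z with (y + 4)
  => ( 6 * ( x - x ) ) == 19

Answer: ( 6 * ( x - x ) ) == 19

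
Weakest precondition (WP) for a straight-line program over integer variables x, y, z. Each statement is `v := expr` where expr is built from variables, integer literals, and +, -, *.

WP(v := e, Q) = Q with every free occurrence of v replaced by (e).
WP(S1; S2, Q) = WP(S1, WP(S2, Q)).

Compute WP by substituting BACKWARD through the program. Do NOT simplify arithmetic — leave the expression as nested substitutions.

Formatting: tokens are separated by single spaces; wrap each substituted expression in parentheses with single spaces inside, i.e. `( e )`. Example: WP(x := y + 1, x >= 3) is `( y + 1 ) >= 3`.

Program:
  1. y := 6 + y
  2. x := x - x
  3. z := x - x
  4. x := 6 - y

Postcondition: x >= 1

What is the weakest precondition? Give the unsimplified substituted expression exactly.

post: x >= 1
stmt 4: x := 6 - y  -- replace 1 occurrence(s) of x with (6 - y)
  => ( 6 - y ) >= 1
stmt 3: z := x - x  -- replace 0 occurrence(s) of z with (x - x)
  => ( 6 - y ) >= 1
stmt 2: x := x - x  -- replace 0 occurrence(s) of x with (x - x)
  => ( 6 - y ) >= 1
stmt 1: y := 6 + y  -- replace 1 occurrence(s) of y with (6 + y)
  => ( 6 - ( 6 + y ) ) >= 1

Answer: ( 6 - ( 6 + y ) ) >= 1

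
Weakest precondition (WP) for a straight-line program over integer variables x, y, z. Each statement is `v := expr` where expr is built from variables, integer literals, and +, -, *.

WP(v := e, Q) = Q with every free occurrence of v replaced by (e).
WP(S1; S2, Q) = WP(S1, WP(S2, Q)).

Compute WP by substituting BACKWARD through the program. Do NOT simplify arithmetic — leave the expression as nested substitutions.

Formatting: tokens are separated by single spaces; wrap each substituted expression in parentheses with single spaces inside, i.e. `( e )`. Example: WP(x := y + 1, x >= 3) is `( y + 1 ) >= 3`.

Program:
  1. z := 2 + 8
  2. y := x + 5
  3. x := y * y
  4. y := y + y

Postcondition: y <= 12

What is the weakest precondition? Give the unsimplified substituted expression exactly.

post: y <= 12
stmt 4: y := y + y  -- replace 1 occurrence(s) of y with (y + y)
  => ( y + y ) <= 12
stmt 3: x := y * y  -- replace 0 occurrence(s) of x with (y * y)
  => ( y + y ) <= 12
stmt 2: y := x + 5  -- replace 2 occurrence(s) of y with (x + 5)
  => ( ( x + 5 ) + ( x + 5 ) ) <= 12
stmt 1: z := 2 + 8  -- replace 0 occurrence(s) of z with (2 + 8)
  => ( ( x + 5 ) + ( x + 5 ) ) <= 12

Answer: ( ( x + 5 ) + ( x + 5 ) ) <= 12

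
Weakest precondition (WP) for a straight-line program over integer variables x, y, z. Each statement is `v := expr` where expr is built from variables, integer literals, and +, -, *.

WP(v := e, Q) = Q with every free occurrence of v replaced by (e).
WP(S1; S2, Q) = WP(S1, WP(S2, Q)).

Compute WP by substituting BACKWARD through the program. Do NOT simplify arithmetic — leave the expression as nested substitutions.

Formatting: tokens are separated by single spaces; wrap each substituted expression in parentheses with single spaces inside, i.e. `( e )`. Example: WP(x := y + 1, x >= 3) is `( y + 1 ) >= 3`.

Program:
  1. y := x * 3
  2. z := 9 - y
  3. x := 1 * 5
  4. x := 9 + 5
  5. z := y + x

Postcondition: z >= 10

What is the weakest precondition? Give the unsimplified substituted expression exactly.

post: z >= 10
stmt 5: z := y + x  -- replace 1 occurrence(s) of z with (y + x)
  => ( y + x ) >= 10
stmt 4: x := 9 + 5  -- replace 1 occurrence(s) of x with (9 + 5)
  => ( y + ( 9 + 5 ) ) >= 10
stmt 3: x := 1 * 5  -- replace 0 occurrence(s) of x with (1 * 5)
  => ( y + ( 9 + 5 ) ) >= 10
stmt 2: z := 9 - y  -- replace 0 occurrence(s) of z with (9 - y)
  => ( y + ( 9 + 5 ) ) >= 10
stmt 1: y := x * 3  -- replace 1 occurrence(s) of y with (x * 3)
  => ( ( x * 3 ) + ( 9 + 5 ) ) >= 10

Answer: ( ( x * 3 ) + ( 9 + 5 ) ) >= 10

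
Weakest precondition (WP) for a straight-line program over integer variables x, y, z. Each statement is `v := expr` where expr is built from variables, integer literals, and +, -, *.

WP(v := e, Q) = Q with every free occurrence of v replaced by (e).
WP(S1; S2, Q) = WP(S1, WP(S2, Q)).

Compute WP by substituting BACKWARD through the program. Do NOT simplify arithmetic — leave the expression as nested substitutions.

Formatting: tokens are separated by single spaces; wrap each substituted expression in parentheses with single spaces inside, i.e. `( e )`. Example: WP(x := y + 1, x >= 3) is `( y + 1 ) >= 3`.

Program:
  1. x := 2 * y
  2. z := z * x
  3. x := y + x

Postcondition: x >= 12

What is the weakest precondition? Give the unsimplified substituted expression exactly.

post: x >= 12
stmt 3: x := y + x  -- replace 1 occurrence(s) of x with (y + x)
  => ( y + x ) >= 12
stmt 2: z := z * x  -- replace 0 occurrence(s) of z with (z * x)
  => ( y + x ) >= 12
stmt 1: x := 2 * y  -- replace 1 occurrence(s) of x with (2 * y)
  => ( y + ( 2 * y ) ) >= 12

Answer: ( y + ( 2 * y ) ) >= 12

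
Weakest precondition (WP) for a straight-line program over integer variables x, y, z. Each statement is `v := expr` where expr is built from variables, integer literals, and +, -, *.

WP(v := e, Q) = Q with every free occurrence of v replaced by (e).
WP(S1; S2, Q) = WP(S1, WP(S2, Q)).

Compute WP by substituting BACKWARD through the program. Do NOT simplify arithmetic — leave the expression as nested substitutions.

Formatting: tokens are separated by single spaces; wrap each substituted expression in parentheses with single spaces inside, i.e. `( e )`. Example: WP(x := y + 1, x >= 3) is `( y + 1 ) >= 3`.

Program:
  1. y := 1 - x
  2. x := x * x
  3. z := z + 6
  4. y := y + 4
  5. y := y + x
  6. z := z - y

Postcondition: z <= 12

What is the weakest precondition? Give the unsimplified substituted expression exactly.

Answer: ( ( z + 6 ) - ( ( ( 1 - x ) + 4 ) + ( x * x ) ) ) <= 12

Derivation:
post: z <= 12
stmt 6: z := z - y  -- replace 1 occurrence(s) of z with (z - y)
  => ( z - y ) <= 12
stmt 5: y := y + x  -- replace 1 occurrence(s) of y with (y + x)
  => ( z - ( y + x ) ) <= 12
stmt 4: y := y + 4  -- replace 1 occurrence(s) of y with (y + 4)
  => ( z - ( ( y + 4 ) + x ) ) <= 12
stmt 3: z := z + 6  -- replace 1 occurrence(s) of z with (z + 6)
  => ( ( z + 6 ) - ( ( y + 4 ) + x ) ) <= 12
stmt 2: x := x * x  -- replace 1 occurrence(s) of x with (x * x)
  => ( ( z + 6 ) - ( ( y + 4 ) + ( x * x ) ) ) <= 12
stmt 1: y := 1 - x  -- replace 1 occurrence(s) of y with (1 - x)
  => ( ( z + 6 ) - ( ( ( 1 - x ) + 4 ) + ( x * x ) ) ) <= 12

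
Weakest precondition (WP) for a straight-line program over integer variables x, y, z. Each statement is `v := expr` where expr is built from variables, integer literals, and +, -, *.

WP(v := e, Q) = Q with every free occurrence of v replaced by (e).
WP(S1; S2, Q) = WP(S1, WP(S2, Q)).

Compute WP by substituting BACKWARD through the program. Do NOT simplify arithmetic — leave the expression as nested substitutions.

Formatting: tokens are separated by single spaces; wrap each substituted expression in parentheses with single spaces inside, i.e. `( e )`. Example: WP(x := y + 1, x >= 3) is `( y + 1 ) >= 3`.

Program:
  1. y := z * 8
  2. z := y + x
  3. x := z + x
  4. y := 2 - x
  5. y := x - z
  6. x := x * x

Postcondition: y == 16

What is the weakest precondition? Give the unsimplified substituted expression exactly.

Answer: ( ( ( ( z * 8 ) + x ) + x ) - ( ( z * 8 ) + x ) ) == 16

Derivation:
post: y == 16
stmt 6: x := x * x  -- replace 0 occurrence(s) of x with (x * x)
  => y == 16
stmt 5: y := x - z  -- replace 1 occurrence(s) of y with (x - z)
  => ( x - z ) == 16
stmt 4: y := 2 - x  -- replace 0 occurrence(s) of y with (2 - x)
  => ( x - z ) == 16
stmt 3: x := z + x  -- replace 1 occurrence(s) of x with (z + x)
  => ( ( z + x ) - z ) == 16
stmt 2: z := y + x  -- replace 2 occurrence(s) of z with (y + x)
  => ( ( ( y + x ) + x ) - ( y + x ) ) == 16
stmt 1: y := z * 8  -- replace 2 occurrence(s) of y with (z * 8)
  => ( ( ( ( z * 8 ) + x ) + x ) - ( ( z * 8 ) + x ) ) == 16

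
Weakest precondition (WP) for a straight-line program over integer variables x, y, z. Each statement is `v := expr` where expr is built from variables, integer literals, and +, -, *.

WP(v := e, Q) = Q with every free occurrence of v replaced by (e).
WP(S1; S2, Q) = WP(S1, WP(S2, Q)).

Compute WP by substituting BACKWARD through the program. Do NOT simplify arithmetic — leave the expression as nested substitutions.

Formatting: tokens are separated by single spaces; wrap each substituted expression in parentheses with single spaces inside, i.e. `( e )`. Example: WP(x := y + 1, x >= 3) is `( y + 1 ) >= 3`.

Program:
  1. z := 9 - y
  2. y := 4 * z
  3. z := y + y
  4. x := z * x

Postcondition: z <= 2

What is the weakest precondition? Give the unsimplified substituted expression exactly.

Answer: ( ( 4 * ( 9 - y ) ) + ( 4 * ( 9 - y ) ) ) <= 2

Derivation:
post: z <= 2
stmt 4: x := z * x  -- replace 0 occurrence(s) of x with (z * x)
  => z <= 2
stmt 3: z := y + y  -- replace 1 occurrence(s) of z with (y + y)
  => ( y + y ) <= 2
stmt 2: y := 4 * z  -- replace 2 occurrence(s) of y with (4 * z)
  => ( ( 4 * z ) + ( 4 * z ) ) <= 2
stmt 1: z := 9 - y  -- replace 2 occurrence(s) of z with (9 - y)
  => ( ( 4 * ( 9 - y ) ) + ( 4 * ( 9 - y ) ) ) <= 2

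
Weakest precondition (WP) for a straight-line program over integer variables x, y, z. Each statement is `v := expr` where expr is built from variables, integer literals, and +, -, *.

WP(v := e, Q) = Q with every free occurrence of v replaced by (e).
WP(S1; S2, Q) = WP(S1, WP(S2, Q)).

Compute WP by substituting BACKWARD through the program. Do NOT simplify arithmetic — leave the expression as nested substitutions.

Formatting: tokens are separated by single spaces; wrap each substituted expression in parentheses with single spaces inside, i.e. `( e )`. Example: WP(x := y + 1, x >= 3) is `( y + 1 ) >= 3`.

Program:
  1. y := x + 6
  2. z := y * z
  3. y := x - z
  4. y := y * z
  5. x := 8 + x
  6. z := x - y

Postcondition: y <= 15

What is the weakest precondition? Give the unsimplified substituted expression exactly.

post: y <= 15
stmt 6: z := x - y  -- replace 0 occurrence(s) of z with (x - y)
  => y <= 15
stmt 5: x := 8 + x  -- replace 0 occurrence(s) of x with (8 + x)
  => y <= 15
stmt 4: y := y * z  -- replace 1 occurrence(s) of y with (y * z)
  => ( y * z ) <= 15
stmt 3: y := x - z  -- replace 1 occurrence(s) of y with (x - z)
  => ( ( x - z ) * z ) <= 15
stmt 2: z := y * z  -- replace 2 occurrence(s) of z with (y * z)
  => ( ( x - ( y * z ) ) * ( y * z ) ) <= 15
stmt 1: y := x + 6  -- replace 2 occurrence(s) of y with (x + 6)
  => ( ( x - ( ( x + 6 ) * z ) ) * ( ( x + 6 ) * z ) ) <= 15

Answer: ( ( x - ( ( x + 6 ) * z ) ) * ( ( x + 6 ) * z ) ) <= 15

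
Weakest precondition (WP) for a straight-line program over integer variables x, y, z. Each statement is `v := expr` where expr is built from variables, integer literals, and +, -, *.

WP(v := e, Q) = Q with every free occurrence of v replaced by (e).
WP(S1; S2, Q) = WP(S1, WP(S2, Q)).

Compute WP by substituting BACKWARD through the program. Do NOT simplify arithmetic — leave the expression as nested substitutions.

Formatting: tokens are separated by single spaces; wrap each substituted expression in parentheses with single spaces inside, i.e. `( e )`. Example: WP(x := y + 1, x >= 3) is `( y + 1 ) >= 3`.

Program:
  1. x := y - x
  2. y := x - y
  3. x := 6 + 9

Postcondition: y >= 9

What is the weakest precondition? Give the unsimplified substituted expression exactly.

Answer: ( ( y - x ) - y ) >= 9

Derivation:
post: y >= 9
stmt 3: x := 6 + 9  -- replace 0 occurrence(s) of x with (6 + 9)
  => y >= 9
stmt 2: y := x - y  -- replace 1 occurrence(s) of y with (x - y)
  => ( x - y ) >= 9
stmt 1: x := y - x  -- replace 1 occurrence(s) of x with (y - x)
  => ( ( y - x ) - y ) >= 9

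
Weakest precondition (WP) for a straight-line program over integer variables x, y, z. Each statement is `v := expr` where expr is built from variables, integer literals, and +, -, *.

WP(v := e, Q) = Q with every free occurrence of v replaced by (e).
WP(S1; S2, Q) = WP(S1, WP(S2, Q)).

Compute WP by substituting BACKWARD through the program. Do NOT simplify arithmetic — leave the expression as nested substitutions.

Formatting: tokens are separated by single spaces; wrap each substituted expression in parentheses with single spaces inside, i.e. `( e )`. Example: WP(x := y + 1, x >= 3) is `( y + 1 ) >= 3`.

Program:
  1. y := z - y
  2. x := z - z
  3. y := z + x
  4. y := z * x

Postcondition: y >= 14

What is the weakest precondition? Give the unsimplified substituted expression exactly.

post: y >= 14
stmt 4: y := z * x  -- replace 1 occurrence(s) of y with (z * x)
  => ( z * x ) >= 14
stmt 3: y := z + x  -- replace 0 occurrence(s) of y with (z + x)
  => ( z * x ) >= 14
stmt 2: x := z - z  -- replace 1 occurrence(s) of x with (z - z)
  => ( z * ( z - z ) ) >= 14
stmt 1: y := z - y  -- replace 0 occurrence(s) of y with (z - y)
  => ( z * ( z - z ) ) >= 14

Answer: ( z * ( z - z ) ) >= 14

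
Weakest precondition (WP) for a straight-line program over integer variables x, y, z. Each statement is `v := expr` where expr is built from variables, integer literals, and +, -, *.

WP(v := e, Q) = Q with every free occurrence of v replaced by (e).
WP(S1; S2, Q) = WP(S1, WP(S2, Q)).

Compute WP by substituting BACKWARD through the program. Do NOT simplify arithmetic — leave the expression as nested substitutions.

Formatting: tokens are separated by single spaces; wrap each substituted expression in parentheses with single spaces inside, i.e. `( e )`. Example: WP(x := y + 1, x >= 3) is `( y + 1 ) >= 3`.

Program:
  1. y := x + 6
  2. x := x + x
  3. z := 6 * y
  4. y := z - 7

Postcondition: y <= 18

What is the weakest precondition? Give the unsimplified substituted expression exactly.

Answer: ( ( 6 * ( x + 6 ) ) - 7 ) <= 18

Derivation:
post: y <= 18
stmt 4: y := z - 7  -- replace 1 occurrence(s) of y with (z - 7)
  => ( z - 7 ) <= 18
stmt 3: z := 6 * y  -- replace 1 occurrence(s) of z with (6 * y)
  => ( ( 6 * y ) - 7 ) <= 18
stmt 2: x := x + x  -- replace 0 occurrence(s) of x with (x + x)
  => ( ( 6 * y ) - 7 ) <= 18
stmt 1: y := x + 6  -- replace 1 occurrence(s) of y with (x + 6)
  => ( ( 6 * ( x + 6 ) ) - 7 ) <= 18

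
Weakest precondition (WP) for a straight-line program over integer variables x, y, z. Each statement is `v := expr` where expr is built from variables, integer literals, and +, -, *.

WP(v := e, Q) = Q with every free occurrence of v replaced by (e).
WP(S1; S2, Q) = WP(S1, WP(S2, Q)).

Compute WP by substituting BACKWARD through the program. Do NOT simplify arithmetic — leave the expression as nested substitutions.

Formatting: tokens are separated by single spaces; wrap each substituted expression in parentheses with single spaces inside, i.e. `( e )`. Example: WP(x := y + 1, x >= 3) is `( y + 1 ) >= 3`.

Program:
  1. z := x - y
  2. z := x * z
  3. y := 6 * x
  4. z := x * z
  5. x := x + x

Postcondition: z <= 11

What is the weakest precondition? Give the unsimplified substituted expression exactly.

Answer: ( x * ( x * ( x - y ) ) ) <= 11

Derivation:
post: z <= 11
stmt 5: x := x + x  -- replace 0 occurrence(s) of x with (x + x)
  => z <= 11
stmt 4: z := x * z  -- replace 1 occurrence(s) of z with (x * z)
  => ( x * z ) <= 11
stmt 3: y := 6 * x  -- replace 0 occurrence(s) of y with (6 * x)
  => ( x * z ) <= 11
stmt 2: z := x * z  -- replace 1 occurrence(s) of z with (x * z)
  => ( x * ( x * z ) ) <= 11
stmt 1: z := x - y  -- replace 1 occurrence(s) of z with (x - y)
  => ( x * ( x * ( x - y ) ) ) <= 11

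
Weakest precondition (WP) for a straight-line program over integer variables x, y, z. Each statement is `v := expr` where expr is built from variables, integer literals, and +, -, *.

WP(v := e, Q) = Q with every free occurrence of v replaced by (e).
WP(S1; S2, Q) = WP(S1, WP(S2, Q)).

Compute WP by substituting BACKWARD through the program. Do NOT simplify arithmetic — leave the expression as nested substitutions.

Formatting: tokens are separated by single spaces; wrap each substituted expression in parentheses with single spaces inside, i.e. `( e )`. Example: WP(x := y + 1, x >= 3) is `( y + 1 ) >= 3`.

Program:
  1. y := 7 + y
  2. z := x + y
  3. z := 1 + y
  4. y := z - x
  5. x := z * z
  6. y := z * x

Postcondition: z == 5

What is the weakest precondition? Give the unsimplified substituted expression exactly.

post: z == 5
stmt 6: y := z * x  -- replace 0 occurrence(s) of y with (z * x)
  => z == 5
stmt 5: x := z * z  -- replace 0 occurrence(s) of x with (z * z)
  => z == 5
stmt 4: y := z - x  -- replace 0 occurrence(s) of y with (z - x)
  => z == 5
stmt 3: z := 1 + y  -- replace 1 occurrence(s) of z with (1 + y)
  => ( 1 + y ) == 5
stmt 2: z := x + y  -- replace 0 occurrence(s) of z with (x + y)
  => ( 1 + y ) == 5
stmt 1: y := 7 + y  -- replace 1 occurrence(s) of y with (7 + y)
  => ( 1 + ( 7 + y ) ) == 5

Answer: ( 1 + ( 7 + y ) ) == 5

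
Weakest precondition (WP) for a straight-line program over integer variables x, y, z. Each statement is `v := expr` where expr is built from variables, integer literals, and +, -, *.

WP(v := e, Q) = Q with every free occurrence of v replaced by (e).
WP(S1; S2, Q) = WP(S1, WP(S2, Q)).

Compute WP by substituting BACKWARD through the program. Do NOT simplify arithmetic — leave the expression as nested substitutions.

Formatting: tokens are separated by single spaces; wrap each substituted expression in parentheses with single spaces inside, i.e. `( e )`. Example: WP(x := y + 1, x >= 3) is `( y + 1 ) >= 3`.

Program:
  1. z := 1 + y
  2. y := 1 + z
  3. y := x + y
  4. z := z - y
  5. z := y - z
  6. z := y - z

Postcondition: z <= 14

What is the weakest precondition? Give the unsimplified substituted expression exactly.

Answer: ( ( x + ( 1 + ( 1 + y ) ) ) - ( ( x + ( 1 + ( 1 + y ) ) ) - ( ( 1 + y ) - ( x + ( 1 + ( 1 + y ) ) ) ) ) ) <= 14

Derivation:
post: z <= 14
stmt 6: z := y - z  -- replace 1 occurrence(s) of z with (y - z)
  => ( y - z ) <= 14
stmt 5: z := y - z  -- replace 1 occurrence(s) of z with (y - z)
  => ( y - ( y - z ) ) <= 14
stmt 4: z := z - y  -- replace 1 occurrence(s) of z with (z - y)
  => ( y - ( y - ( z - y ) ) ) <= 14
stmt 3: y := x + y  -- replace 3 occurrence(s) of y with (x + y)
  => ( ( x + y ) - ( ( x + y ) - ( z - ( x + y ) ) ) ) <= 14
stmt 2: y := 1 + z  -- replace 3 occurrence(s) of y with (1 + z)
  => ( ( x + ( 1 + z ) ) - ( ( x + ( 1 + z ) ) - ( z - ( x + ( 1 + z ) ) ) ) ) <= 14
stmt 1: z := 1 + y  -- replace 4 occurrence(s) of z with (1 + y)
  => ( ( x + ( 1 + ( 1 + y ) ) ) - ( ( x + ( 1 + ( 1 + y ) ) ) - ( ( 1 + y ) - ( x + ( 1 + ( 1 + y ) ) ) ) ) ) <= 14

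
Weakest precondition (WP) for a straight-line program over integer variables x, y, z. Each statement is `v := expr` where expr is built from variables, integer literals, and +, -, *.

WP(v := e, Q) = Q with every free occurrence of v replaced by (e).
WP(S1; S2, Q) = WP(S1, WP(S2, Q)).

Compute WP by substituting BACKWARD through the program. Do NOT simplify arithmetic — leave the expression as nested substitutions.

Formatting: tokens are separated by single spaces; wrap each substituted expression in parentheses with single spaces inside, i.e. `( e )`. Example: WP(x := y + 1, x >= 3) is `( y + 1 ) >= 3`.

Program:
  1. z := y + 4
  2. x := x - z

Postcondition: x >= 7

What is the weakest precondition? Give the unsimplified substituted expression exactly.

post: x >= 7
stmt 2: x := x - z  -- replace 1 occurrence(s) of x with (x - z)
  => ( x - z ) >= 7
stmt 1: z := y + 4  -- replace 1 occurrence(s) of z with (y + 4)
  => ( x - ( y + 4 ) ) >= 7

Answer: ( x - ( y + 4 ) ) >= 7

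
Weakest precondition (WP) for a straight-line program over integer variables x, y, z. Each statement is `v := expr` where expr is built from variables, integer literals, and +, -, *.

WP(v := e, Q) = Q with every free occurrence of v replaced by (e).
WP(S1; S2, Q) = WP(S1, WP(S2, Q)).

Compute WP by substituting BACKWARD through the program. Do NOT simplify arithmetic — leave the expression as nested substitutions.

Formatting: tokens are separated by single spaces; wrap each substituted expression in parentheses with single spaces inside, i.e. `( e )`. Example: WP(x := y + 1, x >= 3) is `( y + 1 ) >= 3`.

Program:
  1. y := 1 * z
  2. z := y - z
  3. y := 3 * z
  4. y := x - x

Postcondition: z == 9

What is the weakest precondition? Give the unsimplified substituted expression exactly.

Answer: ( ( 1 * z ) - z ) == 9

Derivation:
post: z == 9
stmt 4: y := x - x  -- replace 0 occurrence(s) of y with (x - x)
  => z == 9
stmt 3: y := 3 * z  -- replace 0 occurrence(s) of y with (3 * z)
  => z == 9
stmt 2: z := y - z  -- replace 1 occurrence(s) of z with (y - z)
  => ( y - z ) == 9
stmt 1: y := 1 * z  -- replace 1 occurrence(s) of y with (1 * z)
  => ( ( 1 * z ) - z ) == 9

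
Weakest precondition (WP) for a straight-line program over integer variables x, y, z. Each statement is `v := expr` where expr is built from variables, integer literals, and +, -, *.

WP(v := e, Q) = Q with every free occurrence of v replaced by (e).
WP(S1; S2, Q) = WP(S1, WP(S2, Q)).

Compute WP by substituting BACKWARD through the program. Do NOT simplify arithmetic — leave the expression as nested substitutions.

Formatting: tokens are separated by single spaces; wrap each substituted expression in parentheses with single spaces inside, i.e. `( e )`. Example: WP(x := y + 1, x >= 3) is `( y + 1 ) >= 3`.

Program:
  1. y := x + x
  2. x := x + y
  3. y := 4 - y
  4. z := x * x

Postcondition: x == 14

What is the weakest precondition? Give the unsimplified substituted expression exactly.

Answer: ( x + ( x + x ) ) == 14

Derivation:
post: x == 14
stmt 4: z := x * x  -- replace 0 occurrence(s) of z with (x * x)
  => x == 14
stmt 3: y := 4 - y  -- replace 0 occurrence(s) of y with (4 - y)
  => x == 14
stmt 2: x := x + y  -- replace 1 occurrence(s) of x with (x + y)
  => ( x + y ) == 14
stmt 1: y := x + x  -- replace 1 occurrence(s) of y with (x + x)
  => ( x + ( x + x ) ) == 14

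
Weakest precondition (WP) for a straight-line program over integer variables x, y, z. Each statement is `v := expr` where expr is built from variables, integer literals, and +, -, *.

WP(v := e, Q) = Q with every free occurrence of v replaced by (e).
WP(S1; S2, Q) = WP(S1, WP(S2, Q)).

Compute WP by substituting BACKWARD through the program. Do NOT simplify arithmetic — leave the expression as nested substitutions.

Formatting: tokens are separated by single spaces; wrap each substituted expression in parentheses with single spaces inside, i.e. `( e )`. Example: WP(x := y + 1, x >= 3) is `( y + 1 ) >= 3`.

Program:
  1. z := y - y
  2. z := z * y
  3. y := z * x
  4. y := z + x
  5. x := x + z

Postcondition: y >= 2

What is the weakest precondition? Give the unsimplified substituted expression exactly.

Answer: ( ( ( y - y ) * y ) + x ) >= 2

Derivation:
post: y >= 2
stmt 5: x := x + z  -- replace 0 occurrence(s) of x with (x + z)
  => y >= 2
stmt 4: y := z + x  -- replace 1 occurrence(s) of y with (z + x)
  => ( z + x ) >= 2
stmt 3: y := z * x  -- replace 0 occurrence(s) of y with (z * x)
  => ( z + x ) >= 2
stmt 2: z := z * y  -- replace 1 occurrence(s) of z with (z * y)
  => ( ( z * y ) + x ) >= 2
stmt 1: z := y - y  -- replace 1 occurrence(s) of z with (y - y)
  => ( ( ( y - y ) * y ) + x ) >= 2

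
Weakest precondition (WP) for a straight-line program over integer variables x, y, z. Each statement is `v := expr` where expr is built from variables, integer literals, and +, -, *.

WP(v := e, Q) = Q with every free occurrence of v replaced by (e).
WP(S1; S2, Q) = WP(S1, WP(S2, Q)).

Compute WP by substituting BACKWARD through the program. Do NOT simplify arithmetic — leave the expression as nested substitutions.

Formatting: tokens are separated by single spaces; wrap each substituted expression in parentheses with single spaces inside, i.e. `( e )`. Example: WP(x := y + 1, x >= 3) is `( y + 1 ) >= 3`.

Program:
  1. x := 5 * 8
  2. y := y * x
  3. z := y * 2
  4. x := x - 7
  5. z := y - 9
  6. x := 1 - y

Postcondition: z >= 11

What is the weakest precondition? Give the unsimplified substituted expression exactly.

Answer: ( ( y * ( 5 * 8 ) ) - 9 ) >= 11

Derivation:
post: z >= 11
stmt 6: x := 1 - y  -- replace 0 occurrence(s) of x with (1 - y)
  => z >= 11
stmt 5: z := y - 9  -- replace 1 occurrence(s) of z with (y - 9)
  => ( y - 9 ) >= 11
stmt 4: x := x - 7  -- replace 0 occurrence(s) of x with (x - 7)
  => ( y - 9 ) >= 11
stmt 3: z := y * 2  -- replace 0 occurrence(s) of z with (y * 2)
  => ( y - 9 ) >= 11
stmt 2: y := y * x  -- replace 1 occurrence(s) of y with (y * x)
  => ( ( y * x ) - 9 ) >= 11
stmt 1: x := 5 * 8  -- replace 1 occurrence(s) of x with (5 * 8)
  => ( ( y * ( 5 * 8 ) ) - 9 ) >= 11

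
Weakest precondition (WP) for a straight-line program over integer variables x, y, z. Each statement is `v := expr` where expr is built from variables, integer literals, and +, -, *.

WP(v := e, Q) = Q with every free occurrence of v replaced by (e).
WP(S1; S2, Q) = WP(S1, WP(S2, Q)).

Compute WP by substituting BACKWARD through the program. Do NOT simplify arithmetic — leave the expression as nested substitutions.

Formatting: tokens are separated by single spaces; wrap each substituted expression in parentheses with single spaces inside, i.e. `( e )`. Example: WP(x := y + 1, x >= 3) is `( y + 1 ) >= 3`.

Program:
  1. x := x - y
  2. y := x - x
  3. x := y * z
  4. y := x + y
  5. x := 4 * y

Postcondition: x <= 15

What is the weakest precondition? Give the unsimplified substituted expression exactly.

Answer: ( 4 * ( ( ( ( x - y ) - ( x - y ) ) * z ) + ( ( x - y ) - ( x - y ) ) ) ) <= 15

Derivation:
post: x <= 15
stmt 5: x := 4 * y  -- replace 1 occurrence(s) of x with (4 * y)
  => ( 4 * y ) <= 15
stmt 4: y := x + y  -- replace 1 occurrence(s) of y with (x + y)
  => ( 4 * ( x + y ) ) <= 15
stmt 3: x := y * z  -- replace 1 occurrence(s) of x with (y * z)
  => ( 4 * ( ( y * z ) + y ) ) <= 15
stmt 2: y := x - x  -- replace 2 occurrence(s) of y with (x - x)
  => ( 4 * ( ( ( x - x ) * z ) + ( x - x ) ) ) <= 15
stmt 1: x := x - y  -- replace 4 occurrence(s) of x with (x - y)
  => ( 4 * ( ( ( ( x - y ) - ( x - y ) ) * z ) + ( ( x - y ) - ( x - y ) ) ) ) <= 15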